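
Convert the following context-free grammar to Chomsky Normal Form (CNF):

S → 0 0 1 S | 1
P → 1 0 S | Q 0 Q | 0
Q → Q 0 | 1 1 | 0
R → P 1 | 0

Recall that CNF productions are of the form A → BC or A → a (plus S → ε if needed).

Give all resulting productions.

T0 → 0; T1 → 1; S → 1; P → 0; Q → 0; R → 0; S → T0 X0; X0 → T0 X1; X1 → T1 S; P → T1 X2; X2 → T0 S; P → Q X3; X3 → T0 Q; Q → Q T0; Q → T1 T1; R → P T1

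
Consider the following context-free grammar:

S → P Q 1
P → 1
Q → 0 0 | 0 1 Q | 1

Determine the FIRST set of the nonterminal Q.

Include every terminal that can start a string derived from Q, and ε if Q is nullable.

We compute FIRST(Q) using the standard algorithm.
FIRST(P) = {1}
FIRST(Q) = {0, 1}
FIRST(S) = {1}
Therefore, FIRST(Q) = {0, 1}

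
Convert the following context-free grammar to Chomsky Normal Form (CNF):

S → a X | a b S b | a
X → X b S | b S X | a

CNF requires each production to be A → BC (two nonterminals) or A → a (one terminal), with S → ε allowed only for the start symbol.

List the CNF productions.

TA → a; TB → b; S → a; X → a; S → TA X; S → TA X0; X0 → TB X1; X1 → S TB; X → X X2; X2 → TB S; X → TB X3; X3 → S X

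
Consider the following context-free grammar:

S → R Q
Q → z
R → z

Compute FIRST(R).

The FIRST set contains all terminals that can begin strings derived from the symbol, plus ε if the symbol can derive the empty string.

We compute FIRST(R) using the standard algorithm.
FIRST(Q) = {z}
FIRST(R) = {z}
FIRST(S) = {z}
Therefore, FIRST(R) = {z}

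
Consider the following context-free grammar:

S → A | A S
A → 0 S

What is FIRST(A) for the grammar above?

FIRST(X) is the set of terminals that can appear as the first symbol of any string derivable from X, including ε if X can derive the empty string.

We compute FIRST(A) using the standard algorithm.
FIRST(A) = {0}
FIRST(S) = {0}
Therefore, FIRST(A) = {0}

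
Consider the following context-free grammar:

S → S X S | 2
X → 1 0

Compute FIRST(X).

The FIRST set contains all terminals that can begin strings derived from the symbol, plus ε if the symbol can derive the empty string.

We compute FIRST(X) using the standard algorithm.
FIRST(S) = {2}
FIRST(X) = {1}
Therefore, FIRST(X) = {1}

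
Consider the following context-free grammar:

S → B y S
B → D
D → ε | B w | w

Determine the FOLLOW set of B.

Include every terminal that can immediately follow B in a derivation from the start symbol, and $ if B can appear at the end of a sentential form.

We compute FOLLOW(B) using the standard algorithm.
FOLLOW(S) starts with {$}.
FIRST(B) = {w, ε}
FIRST(D) = {w, ε}
FIRST(S) = {w, y}
FOLLOW(B) = {w, y}
FOLLOW(D) = {w, y}
FOLLOW(S) = {$}
Therefore, FOLLOW(B) = {w, y}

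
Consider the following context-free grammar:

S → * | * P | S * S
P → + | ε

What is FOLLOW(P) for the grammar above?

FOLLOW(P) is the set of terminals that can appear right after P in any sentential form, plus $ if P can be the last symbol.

We compute FOLLOW(P) using the standard algorithm.
FOLLOW(S) starts with {$}.
FIRST(P) = {+, ε}
FIRST(S) = {*}
FOLLOW(P) = {$, *}
FOLLOW(S) = {$, *}
Therefore, FOLLOW(P) = {$, *}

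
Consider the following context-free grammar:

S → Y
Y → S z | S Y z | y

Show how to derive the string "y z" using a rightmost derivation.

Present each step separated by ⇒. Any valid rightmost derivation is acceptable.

S ⇒ Y ⇒ S z ⇒ Y z ⇒ y z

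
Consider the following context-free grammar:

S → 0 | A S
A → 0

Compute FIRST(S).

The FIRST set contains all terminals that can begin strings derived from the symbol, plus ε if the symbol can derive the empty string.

We compute FIRST(S) using the standard algorithm.
FIRST(A) = {0}
FIRST(S) = {0}
Therefore, FIRST(S) = {0}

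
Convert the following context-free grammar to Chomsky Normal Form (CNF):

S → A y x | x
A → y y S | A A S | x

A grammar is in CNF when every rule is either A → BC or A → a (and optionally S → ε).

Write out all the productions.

TY → y; TX → x; S → x; A → x; S → A X0; X0 → TY TX; A → TY X1; X1 → TY S; A → A X2; X2 → A S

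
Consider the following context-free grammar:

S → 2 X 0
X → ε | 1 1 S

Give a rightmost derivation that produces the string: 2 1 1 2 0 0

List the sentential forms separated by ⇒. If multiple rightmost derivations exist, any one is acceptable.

S ⇒ 2 X 0 ⇒ 2 1 1 S 0 ⇒ 2 1 1 2 X 0 0 ⇒ 2 1 1 2 0 0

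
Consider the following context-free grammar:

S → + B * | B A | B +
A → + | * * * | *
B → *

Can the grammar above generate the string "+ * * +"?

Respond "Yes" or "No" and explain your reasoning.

No - no valid derivation exists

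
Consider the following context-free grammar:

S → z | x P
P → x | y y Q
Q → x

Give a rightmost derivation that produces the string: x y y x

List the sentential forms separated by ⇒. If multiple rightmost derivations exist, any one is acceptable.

S ⇒ x P ⇒ x y y Q ⇒ x y y x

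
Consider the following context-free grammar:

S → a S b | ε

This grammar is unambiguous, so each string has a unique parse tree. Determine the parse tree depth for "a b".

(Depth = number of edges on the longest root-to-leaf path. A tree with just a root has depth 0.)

2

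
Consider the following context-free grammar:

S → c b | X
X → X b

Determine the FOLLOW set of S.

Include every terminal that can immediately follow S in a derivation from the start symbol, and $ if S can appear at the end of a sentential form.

We compute FOLLOW(S) using the standard algorithm.
FOLLOW(S) starts with {$}.
FIRST(S) = {c}
FIRST(X) = {}
FOLLOW(S) = {$}
FOLLOW(X) = {$, b}
Therefore, FOLLOW(S) = {$}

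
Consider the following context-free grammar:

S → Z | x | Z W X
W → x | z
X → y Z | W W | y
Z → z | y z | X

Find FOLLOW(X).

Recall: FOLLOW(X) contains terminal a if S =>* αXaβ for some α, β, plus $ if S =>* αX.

We compute FOLLOW(X) using the standard algorithm.
FOLLOW(S) starts with {$}.
FIRST(S) = {x, y, z}
FIRST(W) = {x, z}
FIRST(X) = {x, y, z}
FIRST(Z) = {x, y, z}
FOLLOW(S) = {$}
FOLLOW(W) = {$, x, y, z}
FOLLOW(X) = {$, x, z}
FOLLOW(Z) = {$, x, z}
Therefore, FOLLOW(X) = {$, x, z}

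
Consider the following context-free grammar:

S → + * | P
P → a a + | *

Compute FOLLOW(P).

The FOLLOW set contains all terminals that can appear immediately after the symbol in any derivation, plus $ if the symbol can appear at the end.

We compute FOLLOW(P) using the standard algorithm.
FOLLOW(S) starts with {$}.
FIRST(P) = {*, a}
FIRST(S) = {*, +, a}
FOLLOW(P) = {$}
FOLLOW(S) = {$}
Therefore, FOLLOW(P) = {$}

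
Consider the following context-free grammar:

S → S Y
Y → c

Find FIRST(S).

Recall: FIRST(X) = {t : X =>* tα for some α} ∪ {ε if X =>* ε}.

We compute FIRST(S) using the standard algorithm.
FIRST(S) = {}
FIRST(Y) = {c}
Therefore, FIRST(S) = {}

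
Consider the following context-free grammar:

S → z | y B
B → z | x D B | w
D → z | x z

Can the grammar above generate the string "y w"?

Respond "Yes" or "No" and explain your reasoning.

Yes - a valid derivation exists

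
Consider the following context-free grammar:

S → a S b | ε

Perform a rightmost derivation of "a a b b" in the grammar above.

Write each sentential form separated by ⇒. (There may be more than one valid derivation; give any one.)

S ⇒ a S b ⇒ a a S b b ⇒ a a b b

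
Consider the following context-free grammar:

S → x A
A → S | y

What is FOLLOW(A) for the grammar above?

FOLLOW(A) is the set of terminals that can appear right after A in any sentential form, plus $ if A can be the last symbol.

We compute FOLLOW(A) using the standard algorithm.
FOLLOW(S) starts with {$}.
FIRST(A) = {x, y}
FIRST(S) = {x}
FOLLOW(A) = {$}
FOLLOW(S) = {$}
Therefore, FOLLOW(A) = {$}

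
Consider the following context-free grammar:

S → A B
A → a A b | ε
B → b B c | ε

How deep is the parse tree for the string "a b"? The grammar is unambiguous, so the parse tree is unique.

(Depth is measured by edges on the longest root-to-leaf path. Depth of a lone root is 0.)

3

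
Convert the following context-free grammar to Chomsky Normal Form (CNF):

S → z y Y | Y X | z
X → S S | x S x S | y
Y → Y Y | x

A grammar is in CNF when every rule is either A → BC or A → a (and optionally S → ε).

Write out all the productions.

TZ → z; TY → y; S → z; TX → x; X → y; Y → x; S → TZ X0; X0 → TY Y; S → Y X; X → S S; X → TX X1; X1 → S X2; X2 → TX S; Y → Y Y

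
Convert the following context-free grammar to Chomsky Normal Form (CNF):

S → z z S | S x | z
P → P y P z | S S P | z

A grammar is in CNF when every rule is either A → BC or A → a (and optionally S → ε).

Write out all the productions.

TZ → z; TX → x; S → z; TY → y; P → z; S → TZ X0; X0 → TZ S; S → S TX; P → P X1; X1 → TY X2; X2 → P TZ; P → S X3; X3 → S P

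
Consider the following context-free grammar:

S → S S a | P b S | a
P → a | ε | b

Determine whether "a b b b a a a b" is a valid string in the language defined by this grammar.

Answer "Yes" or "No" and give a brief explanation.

No - no valid derivation exists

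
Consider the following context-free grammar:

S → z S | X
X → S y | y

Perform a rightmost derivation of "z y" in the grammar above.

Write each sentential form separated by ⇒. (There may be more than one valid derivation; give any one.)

S ⇒ z S ⇒ z X ⇒ z y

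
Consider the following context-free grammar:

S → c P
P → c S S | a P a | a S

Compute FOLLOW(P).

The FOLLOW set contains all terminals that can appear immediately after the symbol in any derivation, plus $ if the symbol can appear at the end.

We compute FOLLOW(P) using the standard algorithm.
FOLLOW(S) starts with {$}.
FIRST(P) = {a, c}
FIRST(S) = {c}
FOLLOW(P) = {$, a, c}
FOLLOW(S) = {$, a, c}
Therefore, FOLLOW(P) = {$, a, c}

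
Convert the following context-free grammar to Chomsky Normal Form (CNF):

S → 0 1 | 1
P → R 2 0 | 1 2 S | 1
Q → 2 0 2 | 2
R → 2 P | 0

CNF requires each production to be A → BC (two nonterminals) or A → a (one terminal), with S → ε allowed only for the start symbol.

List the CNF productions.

T0 → 0; T1 → 1; S → 1; T2 → 2; P → 1; Q → 2; R → 0; S → T0 T1; P → R X0; X0 → T2 T0; P → T1 X1; X1 → T2 S; Q → T2 X2; X2 → T0 T2; R → T2 P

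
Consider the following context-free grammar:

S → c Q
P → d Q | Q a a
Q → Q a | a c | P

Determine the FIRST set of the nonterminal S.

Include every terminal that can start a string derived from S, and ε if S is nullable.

We compute FIRST(S) using the standard algorithm.
FIRST(P) = {a, d}
FIRST(Q) = {a, d}
FIRST(S) = {c}
Therefore, FIRST(S) = {c}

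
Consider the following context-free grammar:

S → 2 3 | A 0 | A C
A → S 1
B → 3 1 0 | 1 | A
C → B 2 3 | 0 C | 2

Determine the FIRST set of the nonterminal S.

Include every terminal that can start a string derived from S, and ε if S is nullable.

We compute FIRST(S) using the standard algorithm.
FIRST(A) = {2}
FIRST(B) = {1, 2, 3}
FIRST(C) = {0, 1, 2, 3}
FIRST(S) = {2}
Therefore, FIRST(S) = {2}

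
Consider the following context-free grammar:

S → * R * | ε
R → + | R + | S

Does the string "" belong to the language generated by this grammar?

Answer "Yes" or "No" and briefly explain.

Yes - a valid derivation exists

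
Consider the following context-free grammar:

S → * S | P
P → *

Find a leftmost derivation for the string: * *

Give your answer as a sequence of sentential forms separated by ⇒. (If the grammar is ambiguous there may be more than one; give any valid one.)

S ⇒ * S ⇒ * P ⇒ * *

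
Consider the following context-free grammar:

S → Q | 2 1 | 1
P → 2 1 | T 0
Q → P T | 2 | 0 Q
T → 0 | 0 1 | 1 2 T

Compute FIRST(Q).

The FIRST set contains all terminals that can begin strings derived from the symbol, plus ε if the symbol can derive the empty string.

We compute FIRST(Q) using the standard algorithm.
FIRST(P) = {0, 1, 2}
FIRST(Q) = {0, 1, 2}
FIRST(S) = {0, 1, 2}
FIRST(T) = {0, 1}
Therefore, FIRST(Q) = {0, 1, 2}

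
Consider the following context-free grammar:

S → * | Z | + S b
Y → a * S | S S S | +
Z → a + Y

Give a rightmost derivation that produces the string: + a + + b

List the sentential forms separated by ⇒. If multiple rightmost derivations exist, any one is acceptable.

S ⇒ + S b ⇒ + Z b ⇒ + a + Y b ⇒ + a + + b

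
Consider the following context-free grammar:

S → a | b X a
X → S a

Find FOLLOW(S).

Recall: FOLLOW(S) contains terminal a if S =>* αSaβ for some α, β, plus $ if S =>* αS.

We compute FOLLOW(S) using the standard algorithm.
FOLLOW(S) starts with {$}.
FIRST(S) = {a, b}
FIRST(X) = {a, b}
FOLLOW(S) = {$, a}
FOLLOW(X) = {a}
Therefore, FOLLOW(S) = {$, a}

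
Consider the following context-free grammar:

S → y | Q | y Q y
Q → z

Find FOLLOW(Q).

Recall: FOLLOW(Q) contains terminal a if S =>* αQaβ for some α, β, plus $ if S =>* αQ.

We compute FOLLOW(Q) using the standard algorithm.
FOLLOW(S) starts with {$}.
FIRST(Q) = {z}
FIRST(S) = {y, z}
FOLLOW(Q) = {$, y}
FOLLOW(S) = {$}
Therefore, FOLLOW(Q) = {$, y}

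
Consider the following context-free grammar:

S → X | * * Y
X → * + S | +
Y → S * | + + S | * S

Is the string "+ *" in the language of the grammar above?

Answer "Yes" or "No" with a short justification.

No - no valid derivation exists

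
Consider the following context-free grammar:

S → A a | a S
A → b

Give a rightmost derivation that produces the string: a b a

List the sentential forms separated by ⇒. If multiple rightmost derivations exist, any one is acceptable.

S ⇒ a S ⇒ a A a ⇒ a b a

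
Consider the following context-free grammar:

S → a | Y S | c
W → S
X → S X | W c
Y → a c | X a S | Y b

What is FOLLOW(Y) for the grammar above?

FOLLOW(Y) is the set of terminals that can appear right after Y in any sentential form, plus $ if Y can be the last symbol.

We compute FOLLOW(Y) using the standard algorithm.
FOLLOW(S) starts with {$}.
FIRST(S) = {a, c}
FIRST(W) = {a, c}
FIRST(X) = {a, c}
FIRST(Y) = {a, c}
FOLLOW(S) = {$, a, b, c}
FOLLOW(W) = {c}
FOLLOW(X) = {a}
FOLLOW(Y) = {a, b, c}
Therefore, FOLLOW(Y) = {a, b, c}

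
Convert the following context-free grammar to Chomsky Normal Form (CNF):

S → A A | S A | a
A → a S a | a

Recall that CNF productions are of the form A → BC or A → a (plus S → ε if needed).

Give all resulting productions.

S → a; TA → a; A → a; S → A A; S → S A; A → TA X0; X0 → S TA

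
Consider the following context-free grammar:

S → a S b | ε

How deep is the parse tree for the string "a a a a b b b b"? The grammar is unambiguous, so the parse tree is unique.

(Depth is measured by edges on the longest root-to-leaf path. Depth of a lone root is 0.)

5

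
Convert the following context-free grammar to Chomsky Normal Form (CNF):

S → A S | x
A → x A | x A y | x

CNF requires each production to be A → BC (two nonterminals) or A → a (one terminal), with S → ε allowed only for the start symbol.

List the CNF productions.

S → x; TX → x; TY → y; A → x; S → A S; A → TX A; A → TX X0; X0 → A TY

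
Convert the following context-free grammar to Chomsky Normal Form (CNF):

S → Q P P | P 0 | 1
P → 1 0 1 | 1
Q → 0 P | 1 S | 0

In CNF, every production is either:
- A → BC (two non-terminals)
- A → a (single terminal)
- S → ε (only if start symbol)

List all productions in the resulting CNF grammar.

T0 → 0; S → 1; T1 → 1; P → 1; Q → 0; S → Q X0; X0 → P P; S → P T0; P → T1 X1; X1 → T0 T1; Q → T0 P; Q → T1 S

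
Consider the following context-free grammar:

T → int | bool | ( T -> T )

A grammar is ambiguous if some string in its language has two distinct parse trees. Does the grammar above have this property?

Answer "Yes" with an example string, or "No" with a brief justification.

No - the grammar is unambiguous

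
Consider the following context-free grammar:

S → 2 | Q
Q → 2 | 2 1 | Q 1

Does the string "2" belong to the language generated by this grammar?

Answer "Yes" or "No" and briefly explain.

Yes - a valid derivation exists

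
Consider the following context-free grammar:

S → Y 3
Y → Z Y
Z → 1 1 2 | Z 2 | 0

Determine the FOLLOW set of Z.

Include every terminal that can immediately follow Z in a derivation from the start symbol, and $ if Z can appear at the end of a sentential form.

We compute FOLLOW(Z) using the standard algorithm.
FOLLOW(S) starts with {$}.
FIRST(S) = {0, 1}
FIRST(Y) = {0, 1}
FIRST(Z) = {0, 1}
FOLLOW(S) = {$}
FOLLOW(Y) = {3}
FOLLOW(Z) = {0, 1, 2}
Therefore, FOLLOW(Z) = {0, 1, 2}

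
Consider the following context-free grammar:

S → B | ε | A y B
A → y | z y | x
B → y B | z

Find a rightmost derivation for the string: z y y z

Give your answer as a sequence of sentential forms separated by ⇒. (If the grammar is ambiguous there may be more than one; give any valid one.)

S ⇒ A y B ⇒ A y z ⇒ z y y z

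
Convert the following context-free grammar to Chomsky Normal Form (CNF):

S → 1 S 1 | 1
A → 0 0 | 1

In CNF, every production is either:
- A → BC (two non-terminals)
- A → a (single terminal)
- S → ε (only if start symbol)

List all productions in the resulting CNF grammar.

T1 → 1; S → 1; T0 → 0; A → 1; S → T1 X0; X0 → S T1; A → T0 T0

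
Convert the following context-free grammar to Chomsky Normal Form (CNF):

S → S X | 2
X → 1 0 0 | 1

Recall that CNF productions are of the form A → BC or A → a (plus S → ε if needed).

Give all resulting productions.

S → 2; T1 → 1; T0 → 0; X → 1; S → S X; X → T1 X0; X0 → T0 T0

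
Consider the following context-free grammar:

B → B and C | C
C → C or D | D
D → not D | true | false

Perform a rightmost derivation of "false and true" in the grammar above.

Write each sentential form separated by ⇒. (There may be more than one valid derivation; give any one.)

B ⇒ B and C ⇒ B and D ⇒ B and true ⇒ C and true ⇒ D and true ⇒ false and true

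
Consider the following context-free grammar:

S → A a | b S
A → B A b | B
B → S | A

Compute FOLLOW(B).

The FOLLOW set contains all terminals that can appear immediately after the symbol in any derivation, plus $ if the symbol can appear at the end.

We compute FOLLOW(B) using the standard algorithm.
FOLLOW(S) starts with {$}.
FIRST(A) = {b}
FIRST(B) = {b}
FIRST(S) = {b}
FOLLOW(A) = {a, b}
FOLLOW(B) = {a, b}
FOLLOW(S) = {$, a, b}
Therefore, FOLLOW(B) = {a, b}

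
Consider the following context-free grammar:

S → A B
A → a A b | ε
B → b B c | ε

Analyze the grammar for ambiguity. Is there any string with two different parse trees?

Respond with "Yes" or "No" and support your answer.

No - the grammar is unambiguous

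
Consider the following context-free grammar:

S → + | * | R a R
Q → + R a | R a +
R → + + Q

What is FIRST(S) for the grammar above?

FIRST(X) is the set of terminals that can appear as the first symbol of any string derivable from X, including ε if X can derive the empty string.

We compute FIRST(S) using the standard algorithm.
FIRST(Q) = {+}
FIRST(R) = {+}
FIRST(S) = {*, +}
Therefore, FIRST(S) = {*, +}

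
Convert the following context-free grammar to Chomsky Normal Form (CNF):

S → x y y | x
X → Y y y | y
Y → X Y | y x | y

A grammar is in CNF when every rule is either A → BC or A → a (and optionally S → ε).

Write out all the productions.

TX → x; TY → y; S → x; X → y; Y → y; S → TX X0; X0 → TY TY; X → Y X1; X1 → TY TY; Y → X Y; Y → TY TX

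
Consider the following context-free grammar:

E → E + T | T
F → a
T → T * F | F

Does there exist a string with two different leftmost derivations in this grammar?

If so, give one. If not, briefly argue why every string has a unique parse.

No - every string in the language has a unique leftmost derivation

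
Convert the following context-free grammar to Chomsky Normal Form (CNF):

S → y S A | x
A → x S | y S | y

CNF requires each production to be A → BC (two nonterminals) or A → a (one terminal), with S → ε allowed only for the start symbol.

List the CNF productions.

TY → y; S → x; TX → x; A → y; S → TY X0; X0 → S A; A → TX S; A → TY S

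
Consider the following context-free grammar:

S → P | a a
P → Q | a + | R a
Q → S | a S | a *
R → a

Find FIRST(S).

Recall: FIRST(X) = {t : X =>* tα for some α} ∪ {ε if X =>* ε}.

We compute FIRST(S) using the standard algorithm.
FIRST(P) = {a}
FIRST(Q) = {a}
FIRST(R) = {a}
FIRST(S) = {a}
Therefore, FIRST(S) = {a}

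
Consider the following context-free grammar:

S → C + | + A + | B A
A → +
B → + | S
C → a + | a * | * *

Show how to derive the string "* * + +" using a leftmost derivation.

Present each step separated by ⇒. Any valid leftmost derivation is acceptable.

S ⇒ B A ⇒ S A ⇒ C + A ⇒ * * + A ⇒ * * + +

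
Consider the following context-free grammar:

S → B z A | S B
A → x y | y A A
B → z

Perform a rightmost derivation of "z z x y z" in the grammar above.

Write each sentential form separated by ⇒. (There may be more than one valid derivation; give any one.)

S ⇒ S B ⇒ S z ⇒ B z A z ⇒ B z x y z ⇒ z z x y z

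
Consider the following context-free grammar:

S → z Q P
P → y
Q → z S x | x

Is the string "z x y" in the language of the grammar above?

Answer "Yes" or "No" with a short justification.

Yes - a valid derivation exists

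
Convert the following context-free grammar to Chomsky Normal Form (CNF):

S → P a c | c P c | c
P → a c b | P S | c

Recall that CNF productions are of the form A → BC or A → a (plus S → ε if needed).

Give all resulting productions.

TA → a; TC → c; S → c; TB → b; P → c; S → P X0; X0 → TA TC; S → TC X1; X1 → P TC; P → TA X2; X2 → TC TB; P → P S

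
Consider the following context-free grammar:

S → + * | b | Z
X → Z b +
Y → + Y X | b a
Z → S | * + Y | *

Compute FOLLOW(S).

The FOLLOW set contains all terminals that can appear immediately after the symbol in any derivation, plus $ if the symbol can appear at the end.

We compute FOLLOW(S) using the standard algorithm.
FOLLOW(S) starts with {$}.
FIRST(S) = {*, +, b}
FIRST(X) = {*, +, b}
FIRST(Y) = {+, b}
FIRST(Z) = {*, +, b}
FOLLOW(S) = {$, b}
FOLLOW(X) = {$, *, +, b}
FOLLOW(Y) = {$, *, +, b}
FOLLOW(Z) = {$, b}
Therefore, FOLLOW(S) = {$, b}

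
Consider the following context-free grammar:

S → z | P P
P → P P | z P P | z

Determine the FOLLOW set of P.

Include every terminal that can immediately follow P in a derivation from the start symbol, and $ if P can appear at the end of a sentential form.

We compute FOLLOW(P) using the standard algorithm.
FOLLOW(S) starts with {$}.
FIRST(P) = {z}
FIRST(S) = {z}
FOLLOW(P) = {$, z}
FOLLOW(S) = {$}
Therefore, FOLLOW(P) = {$, z}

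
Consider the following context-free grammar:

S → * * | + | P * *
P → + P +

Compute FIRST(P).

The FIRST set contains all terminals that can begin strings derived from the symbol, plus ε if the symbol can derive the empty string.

We compute FIRST(P) using the standard algorithm.
FIRST(P) = {+}
FIRST(S) = {*, +}
Therefore, FIRST(P) = {+}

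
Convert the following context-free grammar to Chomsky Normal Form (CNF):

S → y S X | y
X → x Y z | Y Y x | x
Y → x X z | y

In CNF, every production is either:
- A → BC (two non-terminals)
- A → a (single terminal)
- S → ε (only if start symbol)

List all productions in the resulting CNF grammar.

TY → y; S → y; TX → x; TZ → z; X → x; Y → y; S → TY X0; X0 → S X; X → TX X1; X1 → Y TZ; X → Y X2; X2 → Y TX; Y → TX X3; X3 → X TZ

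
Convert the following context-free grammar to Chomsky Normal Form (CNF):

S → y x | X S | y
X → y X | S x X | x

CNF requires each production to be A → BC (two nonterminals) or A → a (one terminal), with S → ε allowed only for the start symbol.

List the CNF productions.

TY → y; TX → x; S → y; X → x; S → TY TX; S → X S; X → TY X; X → S X0; X0 → TX X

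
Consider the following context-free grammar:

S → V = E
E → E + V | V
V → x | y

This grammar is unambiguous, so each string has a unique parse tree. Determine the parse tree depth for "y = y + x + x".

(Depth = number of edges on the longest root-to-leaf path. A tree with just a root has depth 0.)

5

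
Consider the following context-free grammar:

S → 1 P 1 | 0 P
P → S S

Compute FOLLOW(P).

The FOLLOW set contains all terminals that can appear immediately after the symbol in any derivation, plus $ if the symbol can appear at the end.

We compute FOLLOW(P) using the standard algorithm.
FOLLOW(S) starts with {$}.
FIRST(P) = {0, 1}
FIRST(S) = {0, 1}
FOLLOW(P) = {$, 0, 1}
FOLLOW(S) = {$, 0, 1}
Therefore, FOLLOW(P) = {$, 0, 1}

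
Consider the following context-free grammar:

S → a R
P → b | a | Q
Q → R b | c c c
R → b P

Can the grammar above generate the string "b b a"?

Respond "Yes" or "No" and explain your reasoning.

No - no valid derivation exists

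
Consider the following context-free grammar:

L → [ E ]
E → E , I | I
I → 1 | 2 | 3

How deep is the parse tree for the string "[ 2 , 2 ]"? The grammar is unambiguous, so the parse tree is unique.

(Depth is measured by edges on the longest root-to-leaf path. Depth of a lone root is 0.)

4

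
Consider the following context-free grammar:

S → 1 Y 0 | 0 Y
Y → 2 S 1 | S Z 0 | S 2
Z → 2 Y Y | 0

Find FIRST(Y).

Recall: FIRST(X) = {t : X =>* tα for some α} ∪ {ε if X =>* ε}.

We compute FIRST(Y) using the standard algorithm.
FIRST(S) = {0, 1}
FIRST(Y) = {0, 1, 2}
FIRST(Z) = {0, 2}
Therefore, FIRST(Y) = {0, 1, 2}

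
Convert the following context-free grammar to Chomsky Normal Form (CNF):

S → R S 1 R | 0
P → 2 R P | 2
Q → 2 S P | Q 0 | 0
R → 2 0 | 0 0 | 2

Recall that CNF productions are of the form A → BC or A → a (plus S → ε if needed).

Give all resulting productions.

T1 → 1; S → 0; T2 → 2; P → 2; T0 → 0; Q → 0; R → 2; S → R X0; X0 → S X1; X1 → T1 R; P → T2 X2; X2 → R P; Q → T2 X3; X3 → S P; Q → Q T0; R → T2 T0; R → T0 T0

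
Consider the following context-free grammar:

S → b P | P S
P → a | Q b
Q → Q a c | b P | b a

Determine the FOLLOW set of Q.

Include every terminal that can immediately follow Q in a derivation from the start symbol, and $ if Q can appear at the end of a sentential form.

We compute FOLLOW(Q) using the standard algorithm.
FOLLOW(S) starts with {$}.
FIRST(P) = {a, b}
FIRST(Q) = {b}
FIRST(S) = {a, b}
FOLLOW(P) = {$, a, b}
FOLLOW(Q) = {a, b}
FOLLOW(S) = {$}
Therefore, FOLLOW(Q) = {a, b}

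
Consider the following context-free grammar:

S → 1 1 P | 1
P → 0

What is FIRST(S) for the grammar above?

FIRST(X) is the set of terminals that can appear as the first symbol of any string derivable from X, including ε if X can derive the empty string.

We compute FIRST(S) using the standard algorithm.
FIRST(P) = {0}
FIRST(S) = {1}
Therefore, FIRST(S) = {1}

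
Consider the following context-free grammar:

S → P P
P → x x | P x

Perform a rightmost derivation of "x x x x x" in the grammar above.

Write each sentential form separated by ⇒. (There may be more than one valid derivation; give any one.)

S ⇒ P P ⇒ P x x ⇒ P x x x ⇒ x x x x x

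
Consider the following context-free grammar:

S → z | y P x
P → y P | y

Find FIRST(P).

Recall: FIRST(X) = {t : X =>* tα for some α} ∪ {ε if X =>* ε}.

We compute FIRST(P) using the standard algorithm.
FIRST(P) = {y}
FIRST(S) = {y, z}
Therefore, FIRST(P) = {y}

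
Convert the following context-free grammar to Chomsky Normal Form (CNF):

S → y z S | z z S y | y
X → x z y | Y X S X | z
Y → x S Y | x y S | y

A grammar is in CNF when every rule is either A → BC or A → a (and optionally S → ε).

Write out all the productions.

TY → y; TZ → z; S → y; TX → x; X → z; Y → y; S → TY X0; X0 → TZ S; S → TZ X1; X1 → TZ X2; X2 → S TY; X → TX X3; X3 → TZ TY; X → Y X4; X4 → X X5; X5 → S X; Y → TX X6; X6 → S Y; Y → TX X7; X7 → TY S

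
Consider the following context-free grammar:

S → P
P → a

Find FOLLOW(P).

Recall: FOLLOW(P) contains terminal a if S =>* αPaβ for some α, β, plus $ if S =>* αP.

We compute FOLLOW(P) using the standard algorithm.
FOLLOW(S) starts with {$}.
FIRST(P) = {a}
FIRST(S) = {a}
FOLLOW(P) = {$}
FOLLOW(S) = {$}
Therefore, FOLLOW(P) = {$}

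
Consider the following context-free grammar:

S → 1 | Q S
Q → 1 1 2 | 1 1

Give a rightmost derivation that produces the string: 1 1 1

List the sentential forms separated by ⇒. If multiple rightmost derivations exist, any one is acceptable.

S ⇒ Q S ⇒ Q 1 ⇒ 1 1 1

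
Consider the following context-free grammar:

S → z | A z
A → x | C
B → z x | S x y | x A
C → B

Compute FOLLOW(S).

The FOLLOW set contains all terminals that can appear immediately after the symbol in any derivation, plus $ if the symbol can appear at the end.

We compute FOLLOW(S) using the standard algorithm.
FOLLOW(S) starts with {$}.
FIRST(A) = {x, z}
FIRST(B) = {x, z}
FIRST(C) = {x, z}
FIRST(S) = {x, z}
FOLLOW(A) = {z}
FOLLOW(B) = {z}
FOLLOW(C) = {z}
FOLLOW(S) = {$, x}
Therefore, FOLLOW(S) = {$, x}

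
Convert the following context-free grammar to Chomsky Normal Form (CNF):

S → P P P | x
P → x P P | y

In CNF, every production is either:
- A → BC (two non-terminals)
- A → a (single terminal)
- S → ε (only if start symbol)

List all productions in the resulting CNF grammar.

S → x; TX → x; P → y; S → P X0; X0 → P P; P → TX X1; X1 → P P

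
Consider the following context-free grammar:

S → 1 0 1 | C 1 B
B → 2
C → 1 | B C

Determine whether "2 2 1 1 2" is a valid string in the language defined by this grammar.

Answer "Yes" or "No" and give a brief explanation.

Yes - a valid derivation exists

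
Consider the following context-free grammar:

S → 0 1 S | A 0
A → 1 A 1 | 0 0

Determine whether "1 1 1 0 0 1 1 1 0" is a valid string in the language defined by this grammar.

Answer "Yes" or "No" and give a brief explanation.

Yes - a valid derivation exists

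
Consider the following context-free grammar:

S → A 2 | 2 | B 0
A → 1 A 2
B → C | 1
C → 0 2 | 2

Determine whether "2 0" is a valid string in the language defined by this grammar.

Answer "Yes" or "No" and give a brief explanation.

Yes - a valid derivation exists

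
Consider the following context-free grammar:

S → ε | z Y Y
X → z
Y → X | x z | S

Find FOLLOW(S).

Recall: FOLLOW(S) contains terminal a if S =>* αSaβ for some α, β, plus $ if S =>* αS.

We compute FOLLOW(S) using the standard algorithm.
FOLLOW(S) starts with {$}.
FIRST(S) = {z, ε}
FIRST(X) = {z}
FIRST(Y) = {x, z, ε}
FOLLOW(S) = {$, x, z}
FOLLOW(X) = {$, x, z}
FOLLOW(Y) = {$, x, z}
Therefore, FOLLOW(S) = {$, x, z}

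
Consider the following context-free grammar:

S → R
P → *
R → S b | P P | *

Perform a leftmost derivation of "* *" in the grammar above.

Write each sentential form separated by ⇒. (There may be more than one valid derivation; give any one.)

S ⇒ R ⇒ P P ⇒ * P ⇒ * *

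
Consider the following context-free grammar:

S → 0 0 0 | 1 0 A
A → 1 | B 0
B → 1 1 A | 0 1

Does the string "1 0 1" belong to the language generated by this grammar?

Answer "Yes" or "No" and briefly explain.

Yes - a valid derivation exists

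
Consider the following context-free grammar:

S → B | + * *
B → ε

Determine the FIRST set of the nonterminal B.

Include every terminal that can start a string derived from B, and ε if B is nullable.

We compute FIRST(B) using the standard algorithm.
FIRST(B) = {ε}
FIRST(S) = {+, ε}
Therefore, FIRST(B) = {ε}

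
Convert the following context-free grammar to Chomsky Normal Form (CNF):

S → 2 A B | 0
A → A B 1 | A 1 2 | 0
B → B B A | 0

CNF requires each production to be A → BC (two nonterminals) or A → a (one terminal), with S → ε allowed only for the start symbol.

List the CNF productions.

T2 → 2; S → 0; T1 → 1; A → 0; B → 0; S → T2 X0; X0 → A B; A → A X1; X1 → B T1; A → A X2; X2 → T1 T2; B → B X3; X3 → B A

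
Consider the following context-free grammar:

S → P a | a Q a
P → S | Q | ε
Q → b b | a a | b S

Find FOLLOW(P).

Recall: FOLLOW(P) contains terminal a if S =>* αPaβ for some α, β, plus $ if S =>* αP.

We compute FOLLOW(P) using the standard algorithm.
FOLLOW(S) starts with {$}.
FIRST(P) = {a, b, ε}
FIRST(Q) = {a, b}
FIRST(S) = {a, b}
FOLLOW(P) = {a}
FOLLOW(Q) = {a}
FOLLOW(S) = {$, a}
Therefore, FOLLOW(P) = {a}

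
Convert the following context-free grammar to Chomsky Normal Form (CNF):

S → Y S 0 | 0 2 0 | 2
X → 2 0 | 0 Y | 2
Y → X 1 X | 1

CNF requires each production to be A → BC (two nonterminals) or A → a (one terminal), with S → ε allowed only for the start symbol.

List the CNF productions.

T0 → 0; T2 → 2; S → 2; X → 2; T1 → 1; Y → 1; S → Y X0; X0 → S T0; S → T0 X1; X1 → T2 T0; X → T2 T0; X → T0 Y; Y → X X2; X2 → T1 X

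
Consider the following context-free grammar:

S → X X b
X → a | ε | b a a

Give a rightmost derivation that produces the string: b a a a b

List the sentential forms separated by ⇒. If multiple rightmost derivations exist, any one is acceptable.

S ⇒ X X b ⇒ X a b ⇒ b a a a b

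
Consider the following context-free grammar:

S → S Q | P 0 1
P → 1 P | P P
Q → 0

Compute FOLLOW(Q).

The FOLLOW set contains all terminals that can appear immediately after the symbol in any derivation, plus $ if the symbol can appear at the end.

We compute FOLLOW(Q) using the standard algorithm.
FOLLOW(S) starts with {$}.
FIRST(P) = {1}
FIRST(Q) = {0}
FIRST(S) = {1}
FOLLOW(P) = {0, 1}
FOLLOW(Q) = {$, 0}
FOLLOW(S) = {$, 0}
Therefore, FOLLOW(Q) = {$, 0}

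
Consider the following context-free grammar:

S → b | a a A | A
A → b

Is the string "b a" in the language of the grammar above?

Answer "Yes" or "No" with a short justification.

No - no valid derivation exists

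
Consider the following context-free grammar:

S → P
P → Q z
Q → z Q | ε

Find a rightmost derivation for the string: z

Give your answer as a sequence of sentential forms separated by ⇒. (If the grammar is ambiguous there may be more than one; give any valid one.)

S ⇒ P ⇒ Q z ⇒ z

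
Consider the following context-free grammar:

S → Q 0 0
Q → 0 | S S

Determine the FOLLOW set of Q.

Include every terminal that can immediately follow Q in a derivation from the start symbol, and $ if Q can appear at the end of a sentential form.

We compute FOLLOW(Q) using the standard algorithm.
FOLLOW(S) starts with {$}.
FIRST(Q) = {0}
FIRST(S) = {0}
FOLLOW(Q) = {0}
FOLLOW(S) = {$, 0}
Therefore, FOLLOW(Q) = {0}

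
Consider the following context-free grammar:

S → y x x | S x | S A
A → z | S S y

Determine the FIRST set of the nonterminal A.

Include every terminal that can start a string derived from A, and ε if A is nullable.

We compute FIRST(A) using the standard algorithm.
FIRST(A) = {y, z}
FIRST(S) = {y}
Therefore, FIRST(A) = {y, z}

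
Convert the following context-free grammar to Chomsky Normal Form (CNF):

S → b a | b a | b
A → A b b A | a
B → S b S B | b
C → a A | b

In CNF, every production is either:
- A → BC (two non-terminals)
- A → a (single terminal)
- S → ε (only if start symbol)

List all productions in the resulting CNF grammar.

TB → b; TA → a; S → b; A → a; B → b; C → b; S → TB TA; S → TB TA; A → A X0; X0 → TB X1; X1 → TB A; B → S X2; X2 → TB X3; X3 → S B; C → TA A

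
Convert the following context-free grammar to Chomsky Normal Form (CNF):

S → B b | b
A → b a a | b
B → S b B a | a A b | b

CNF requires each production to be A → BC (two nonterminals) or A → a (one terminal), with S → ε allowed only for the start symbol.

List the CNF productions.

TB → b; S → b; TA → a; A → b; B → b; S → B TB; A → TB X0; X0 → TA TA; B → S X1; X1 → TB X2; X2 → B TA; B → TA X3; X3 → A TB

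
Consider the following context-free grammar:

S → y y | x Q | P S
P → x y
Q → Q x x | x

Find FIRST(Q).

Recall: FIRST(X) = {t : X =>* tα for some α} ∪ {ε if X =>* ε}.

We compute FIRST(Q) using the standard algorithm.
FIRST(P) = {x}
FIRST(Q) = {x}
FIRST(S) = {x, y}
Therefore, FIRST(Q) = {x}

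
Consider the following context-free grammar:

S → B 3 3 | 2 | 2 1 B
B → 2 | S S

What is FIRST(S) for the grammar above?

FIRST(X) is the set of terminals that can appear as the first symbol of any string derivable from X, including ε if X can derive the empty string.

We compute FIRST(S) using the standard algorithm.
FIRST(B) = {2}
FIRST(S) = {2}
Therefore, FIRST(S) = {2}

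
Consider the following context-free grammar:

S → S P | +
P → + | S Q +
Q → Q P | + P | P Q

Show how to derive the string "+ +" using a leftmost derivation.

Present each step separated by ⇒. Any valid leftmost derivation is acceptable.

S ⇒ S P ⇒ + P ⇒ + +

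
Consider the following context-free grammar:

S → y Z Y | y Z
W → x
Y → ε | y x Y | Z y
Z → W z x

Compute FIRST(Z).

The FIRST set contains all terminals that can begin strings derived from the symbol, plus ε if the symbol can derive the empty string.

We compute FIRST(Z) using the standard algorithm.
FIRST(S) = {y}
FIRST(W) = {x}
FIRST(Y) = {x, y, ε}
FIRST(Z) = {x}
Therefore, FIRST(Z) = {x}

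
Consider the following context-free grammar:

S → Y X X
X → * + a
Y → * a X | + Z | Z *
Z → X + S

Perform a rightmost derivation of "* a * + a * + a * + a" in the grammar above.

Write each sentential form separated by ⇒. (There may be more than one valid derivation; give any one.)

S ⇒ Y X X ⇒ Y X * + a ⇒ Y * + a * + a ⇒ * a X * + a * + a ⇒ * a * + a * + a * + a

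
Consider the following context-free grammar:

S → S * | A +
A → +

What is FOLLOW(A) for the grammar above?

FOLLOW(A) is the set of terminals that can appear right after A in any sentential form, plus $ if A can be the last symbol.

We compute FOLLOW(A) using the standard algorithm.
FOLLOW(S) starts with {$}.
FIRST(A) = {+}
FIRST(S) = {+}
FOLLOW(A) = {+}
FOLLOW(S) = {$, *}
Therefore, FOLLOW(A) = {+}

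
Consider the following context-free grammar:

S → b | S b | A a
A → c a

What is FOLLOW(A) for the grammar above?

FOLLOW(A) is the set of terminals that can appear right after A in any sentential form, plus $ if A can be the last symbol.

We compute FOLLOW(A) using the standard algorithm.
FOLLOW(S) starts with {$}.
FIRST(A) = {c}
FIRST(S) = {b, c}
FOLLOW(A) = {a}
FOLLOW(S) = {$, b}
Therefore, FOLLOW(A) = {a}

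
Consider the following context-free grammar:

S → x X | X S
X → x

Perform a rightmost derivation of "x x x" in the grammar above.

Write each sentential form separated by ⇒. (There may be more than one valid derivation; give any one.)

S ⇒ X S ⇒ X x X ⇒ X x x ⇒ x x x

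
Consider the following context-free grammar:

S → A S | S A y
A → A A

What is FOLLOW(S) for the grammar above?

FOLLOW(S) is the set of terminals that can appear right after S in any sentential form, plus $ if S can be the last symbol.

We compute FOLLOW(S) using the standard algorithm.
FOLLOW(S) starts with {$}.
FIRST(A) = {}
FIRST(S) = {}
FOLLOW(A) = {y}
FOLLOW(S) = {$}
Therefore, FOLLOW(S) = {$}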